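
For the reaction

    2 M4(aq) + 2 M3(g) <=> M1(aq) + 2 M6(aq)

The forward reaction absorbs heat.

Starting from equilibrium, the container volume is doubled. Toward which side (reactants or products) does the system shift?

left

Gas moles: reactants 2, products 0 (Δn_gas = -2). Expansion shifts the system toward the side with more moles of gas — to the left.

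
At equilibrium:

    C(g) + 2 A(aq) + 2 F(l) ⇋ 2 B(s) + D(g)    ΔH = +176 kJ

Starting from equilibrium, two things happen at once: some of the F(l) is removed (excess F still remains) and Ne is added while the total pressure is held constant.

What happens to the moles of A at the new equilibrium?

F is a pure liquid; its activity is 1 regardless of amount, so Q is unaffected — no shift from this change.
Adding inert gas at constant total pressure expands the volume, scaling every reacting partial pressure by the same factor. Δn_gas = 1 − 1 = 0, so Q is unchanged — no shift.
No net shift occurs, so the amount of A is unchanged.

unchanged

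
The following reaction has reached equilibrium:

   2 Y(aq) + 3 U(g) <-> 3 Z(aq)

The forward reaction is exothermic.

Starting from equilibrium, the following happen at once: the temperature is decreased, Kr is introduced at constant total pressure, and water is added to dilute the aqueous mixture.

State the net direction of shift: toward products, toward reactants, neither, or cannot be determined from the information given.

The forward reaction is exothermic. Lowering T favours the exothermic direction — shift to the right.
Adding inert gas at constant total pressure expands the volume and lowers every reacting partial pressure. With Δn_gas = 0 − 3 = -3, Q moves away from K toward the side with fewer gas moles, so the system shifts toward the side with more gas moles — to the left.
Dilution lowers every aqueous concentration by the same factor. Δn_aq = 3 − 2 = +1, so the system shifts toward the side with more dissolved moles — to the right.
The individual effects push in opposite directions; without quantitative information the net direction cannot be determined.

cannot be determined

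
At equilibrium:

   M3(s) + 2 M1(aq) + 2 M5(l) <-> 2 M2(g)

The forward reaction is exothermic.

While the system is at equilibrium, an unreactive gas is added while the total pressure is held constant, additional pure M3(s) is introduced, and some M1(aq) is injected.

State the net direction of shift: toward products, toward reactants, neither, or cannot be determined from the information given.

right

Adding inert gas at constant total pressure expands the volume and lowers every reacting partial pressure. With Δn_gas = 2 − 0 = +2, Q moves away from K toward the side with fewer gas moles, so the system shifts toward the side with more gas moles — to the right.
M3 is a pure solid; its activity is 1 regardless of amount, so Q is unaffected — no shift from this change.
Adding M1 (aq), a reactant, drives the reaction to the right.
Only the nonzero effect(s) matter; the net shift is to the right.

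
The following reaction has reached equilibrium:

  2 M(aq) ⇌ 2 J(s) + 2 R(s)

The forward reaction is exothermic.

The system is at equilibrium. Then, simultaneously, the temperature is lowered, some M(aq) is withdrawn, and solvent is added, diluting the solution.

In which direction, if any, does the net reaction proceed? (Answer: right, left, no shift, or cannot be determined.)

cannot be determined

The forward reaction is exothermic. Lowering T favours the exothermic direction — shift to the right.
Removing M (aq), a reactant, drives the reaction to the left.
Dilution lowers every aqueous concentration by the same factor. Δn_aq = 0 − 2 = -2, so the system shifts toward the side with more dissolved moles — to the left.
The individual effects push in opposite directions; without quantitative information the net direction cannot be determined.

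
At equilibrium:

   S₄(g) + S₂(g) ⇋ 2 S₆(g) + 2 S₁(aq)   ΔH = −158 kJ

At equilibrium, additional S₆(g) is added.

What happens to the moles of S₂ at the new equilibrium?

Adding S₆ (g), a product, drives the reaction to the left.
The net shift is to the left. S₂ is a reactant, so its amount increases.

increases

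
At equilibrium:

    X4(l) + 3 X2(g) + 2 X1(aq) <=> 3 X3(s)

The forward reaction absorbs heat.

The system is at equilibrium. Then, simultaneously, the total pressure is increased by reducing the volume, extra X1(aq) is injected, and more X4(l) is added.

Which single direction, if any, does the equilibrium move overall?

right

Gas moles: reactants 3, products 0 (Δn_gas = -3). Compression shifts the system toward the side with fewer moles of gas — to the right.
Adding X1 (aq), a reactant, drives the reaction to the right.
X4 is a pure liquid; its activity is 1 regardless of amount, so Q is unaffected — no shift from this change.
Only the nonzero effect(s) matter; the net shift is to the right.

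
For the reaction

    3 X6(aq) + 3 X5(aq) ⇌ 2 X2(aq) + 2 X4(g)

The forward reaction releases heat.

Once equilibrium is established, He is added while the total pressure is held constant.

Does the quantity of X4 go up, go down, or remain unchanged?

increases

Adding inert gas at constant total pressure expands the volume and lowers every reacting partial pressure. With Δn_gas = 2 − 0 = +2, Q moves away from K toward the side with fewer gas moles, so the system shifts toward the side with more gas moles — to the right.
The net shift is to the right. X4 is a product, so its amount increases.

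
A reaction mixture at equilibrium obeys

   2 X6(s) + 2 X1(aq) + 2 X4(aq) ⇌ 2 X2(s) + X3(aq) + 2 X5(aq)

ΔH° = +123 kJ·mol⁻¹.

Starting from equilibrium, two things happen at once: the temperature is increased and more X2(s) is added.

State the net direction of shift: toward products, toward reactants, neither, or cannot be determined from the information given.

right

The forward reaction is endothermic. Raising T favours the endothermic direction — shift to the right.
X2 is a pure solid; its activity is 1 regardless of amount, so Q is unaffected — no shift from this change.
Only the nonzero effect(s) matter; the net shift is to the right.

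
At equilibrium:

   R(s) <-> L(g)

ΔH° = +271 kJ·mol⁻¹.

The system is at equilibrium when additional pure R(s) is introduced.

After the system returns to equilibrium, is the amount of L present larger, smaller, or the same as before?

unchanged

R is a pure solid; its activity is 1 regardless of amount, so Q is unaffected — no shift from this change.
No net shift occurs, so the amount of L is unchanged.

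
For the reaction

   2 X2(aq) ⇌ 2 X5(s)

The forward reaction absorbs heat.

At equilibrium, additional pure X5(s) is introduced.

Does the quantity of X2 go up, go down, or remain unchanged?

unchanged

X5 is a pure solid; its activity is 1 regardless of amount, so Q is unaffected — no shift from this change.
No net shift occurs, so the amount of X2 is unchanged.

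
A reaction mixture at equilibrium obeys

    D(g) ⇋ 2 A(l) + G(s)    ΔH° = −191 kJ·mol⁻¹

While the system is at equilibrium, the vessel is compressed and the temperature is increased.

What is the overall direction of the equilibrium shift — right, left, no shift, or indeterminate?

cannot be determined

Gas moles: reactants 1, products 0 (Δn_gas = -1). Compression shifts the system toward the side with fewer moles of gas — to the right.
The forward reaction is exothermic. Raising T favours the endothermic direction — shift to the left.
The individual effects push in opposite directions; without quantitative information the net direction cannot be determined.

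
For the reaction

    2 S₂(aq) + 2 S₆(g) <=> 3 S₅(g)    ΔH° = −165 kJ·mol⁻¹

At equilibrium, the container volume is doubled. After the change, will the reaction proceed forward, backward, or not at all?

right

Gas moles: reactants 2, products 3 (Δn_gas = +1). Expansion shifts the system toward the side with more moles of gas — to the right.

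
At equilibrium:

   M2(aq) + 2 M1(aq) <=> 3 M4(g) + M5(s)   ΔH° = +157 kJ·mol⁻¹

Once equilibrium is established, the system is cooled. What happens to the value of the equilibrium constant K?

decreases

K depends on temperature via the van 't Hoff relation. The forward reaction is endothermic, so lowering T decreases K.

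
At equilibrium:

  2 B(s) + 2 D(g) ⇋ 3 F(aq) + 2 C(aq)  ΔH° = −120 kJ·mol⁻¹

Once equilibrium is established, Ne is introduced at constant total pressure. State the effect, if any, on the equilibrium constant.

The equilibrium constant depends only on temperature. This perturbation may move the position of equilibrium, but since T is unchanged, K itself is unchanged.

unchanged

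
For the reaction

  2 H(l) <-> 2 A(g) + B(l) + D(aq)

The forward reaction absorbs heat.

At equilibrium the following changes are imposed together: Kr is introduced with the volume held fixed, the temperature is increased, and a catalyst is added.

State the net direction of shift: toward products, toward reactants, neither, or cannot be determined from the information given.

At constant volume, adding an inert gas leaves every reacting species' partial pressure unchanged, so Q is unchanged — no shift from this change.
The forward reaction is endothermic. Raising T favours the endothermic direction — shift to the right.
A catalyst speeds both forward and reverse rates equally; it changes neither Q nor K — no shift from this change.
Only the nonzero effect(s) matter; the net shift is to the right.

right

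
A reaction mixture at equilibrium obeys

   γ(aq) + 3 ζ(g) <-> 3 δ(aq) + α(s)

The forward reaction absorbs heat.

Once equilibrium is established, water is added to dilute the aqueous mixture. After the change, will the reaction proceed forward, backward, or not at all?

right

Dilution lowers every aqueous concentration by the same factor. Δn_aq = 3 − 1 = +2, so the system shifts toward the side with more dissolved moles — to the right.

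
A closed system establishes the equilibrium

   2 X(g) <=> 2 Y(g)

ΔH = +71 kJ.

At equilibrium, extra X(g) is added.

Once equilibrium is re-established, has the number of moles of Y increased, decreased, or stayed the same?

Adding X (g), a reactant, drives the reaction to the right.
The net shift is to the right. Y is a product, so its amount increases.

increases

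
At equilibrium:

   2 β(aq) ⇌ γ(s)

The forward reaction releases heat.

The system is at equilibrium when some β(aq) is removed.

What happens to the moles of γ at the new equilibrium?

Removing β (aq), a reactant, drives the reaction to the left.
The net shift is to the left. γ is a product, so its amount decreases.

decreases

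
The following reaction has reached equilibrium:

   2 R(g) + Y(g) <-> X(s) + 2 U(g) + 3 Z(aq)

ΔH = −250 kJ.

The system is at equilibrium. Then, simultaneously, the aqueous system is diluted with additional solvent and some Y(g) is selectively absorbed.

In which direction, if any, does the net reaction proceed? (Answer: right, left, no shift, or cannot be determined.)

cannot be determined

Dilution lowers every aqueous concentration by the same factor. Δn_aq = 3 − 0 = +3, so the system shifts toward the side with more dissolved moles — to the right.
Removing Y (g), a reactant, drives the reaction to the left.
The individual effects push in opposite directions; without quantitative information the net direction cannot be determined.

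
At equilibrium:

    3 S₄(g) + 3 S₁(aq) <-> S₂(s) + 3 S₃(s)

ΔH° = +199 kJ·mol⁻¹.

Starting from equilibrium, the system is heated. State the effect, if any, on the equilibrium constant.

K depends on temperature via the van 't Hoff relation. The forward reaction is endothermic, so raising T increases K.

increases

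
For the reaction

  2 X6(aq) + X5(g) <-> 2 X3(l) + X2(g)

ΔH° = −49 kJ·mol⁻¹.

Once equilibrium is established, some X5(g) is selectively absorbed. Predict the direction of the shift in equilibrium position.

Removing X5 (g), a reactant, drives the reaction to the left.

left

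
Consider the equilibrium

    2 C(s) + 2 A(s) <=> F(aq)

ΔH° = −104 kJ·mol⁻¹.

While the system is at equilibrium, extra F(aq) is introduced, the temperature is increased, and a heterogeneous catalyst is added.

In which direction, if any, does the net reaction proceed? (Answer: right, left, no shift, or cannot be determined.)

left

Adding F (aq), a product, drives the reaction to the left.
The forward reaction is exothermic. Raising T favours the endothermic direction — shift to the left.
A catalyst speeds both forward and reverse rates equally; it changes neither Q nor K — no shift from this change.
Only the nonzero effect(s) matter; the net shift is to the left.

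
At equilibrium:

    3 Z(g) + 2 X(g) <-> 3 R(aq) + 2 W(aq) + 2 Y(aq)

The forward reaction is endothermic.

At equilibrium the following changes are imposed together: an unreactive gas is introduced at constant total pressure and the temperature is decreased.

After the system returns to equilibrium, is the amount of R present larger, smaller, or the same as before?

Adding inert gas at constant total pressure expands the volume and lowers every reacting partial pressure. With Δn_gas = 0 − 5 = -5, Q moves away from K toward the side with fewer gas moles, so the system shifts toward the side with more gas moles — to the left.
The forward reaction is endothermic. Lowering T favours the exothermic direction — shift to the left.
The net shift is to the left. R is a product, so its amount decreases.

decreases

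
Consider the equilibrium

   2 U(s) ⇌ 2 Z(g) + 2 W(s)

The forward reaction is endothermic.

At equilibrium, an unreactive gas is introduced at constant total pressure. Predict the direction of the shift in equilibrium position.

right

Adding inert gas at constant total pressure expands the volume and lowers every reacting partial pressure. With Δn_gas = 2 − 0 = +2, Q moves away from K toward the side with fewer gas moles, so the system shifts toward the side with more gas moles — to the right.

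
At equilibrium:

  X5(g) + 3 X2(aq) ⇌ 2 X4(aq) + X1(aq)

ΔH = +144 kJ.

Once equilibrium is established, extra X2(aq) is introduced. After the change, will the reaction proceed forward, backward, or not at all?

right

Adding X2 (aq), a reactant, drives the reaction to the right.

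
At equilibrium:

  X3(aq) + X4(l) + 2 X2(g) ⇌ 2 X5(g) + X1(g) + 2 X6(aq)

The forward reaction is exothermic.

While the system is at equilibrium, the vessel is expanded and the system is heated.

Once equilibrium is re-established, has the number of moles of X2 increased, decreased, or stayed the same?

cannot be determined

Gas moles: reactants 2, products 3 (Δn_gas = +1). Expansion shifts the system toward the side with more moles of gas — to the right.
The forward reaction is exothermic. Raising T favours the endothermic direction — shift to the left.
The two effects oppose each other, so the net shift — and hence the change in X2 — cannot be determined from the given information.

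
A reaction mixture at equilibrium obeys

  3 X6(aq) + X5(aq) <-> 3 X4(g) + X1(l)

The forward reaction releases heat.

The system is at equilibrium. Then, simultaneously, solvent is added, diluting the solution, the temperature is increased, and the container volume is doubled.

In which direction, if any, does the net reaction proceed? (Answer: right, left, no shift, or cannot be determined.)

cannot be determined

Dilution lowers every aqueous concentration by the same factor. Δn_aq = 0 − 4 = -4, so the system shifts toward the side with more dissolved moles — to the left.
The forward reaction is exothermic. Raising T favours the endothermic direction — shift to the left.
Gas moles: reactants 0, products 3 (Δn_gas = +3). Expansion shifts the system toward the side with more moles of gas — to the right.
The individual effects push in opposite directions; without quantitative information the net direction cannot be determined.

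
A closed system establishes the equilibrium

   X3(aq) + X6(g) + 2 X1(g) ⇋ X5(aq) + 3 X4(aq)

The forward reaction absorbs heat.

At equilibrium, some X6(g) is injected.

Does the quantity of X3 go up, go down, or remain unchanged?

decreases

Adding X6 (g), a reactant, drives the reaction to the right.
The net shift is to the right. X3 is a reactant, so its amount decreases.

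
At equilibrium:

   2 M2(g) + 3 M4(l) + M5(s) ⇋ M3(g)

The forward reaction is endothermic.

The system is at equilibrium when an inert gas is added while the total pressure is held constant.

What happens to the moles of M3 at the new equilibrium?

decreases

Adding inert gas at constant total pressure expands the volume and lowers every reacting partial pressure. With Δn_gas = 1 − 2 = -1, Q moves away from K toward the side with fewer gas moles, so the system shifts toward the side with more gas moles — to the left.
The net shift is to the left. M3 is a product, so its amount decreases.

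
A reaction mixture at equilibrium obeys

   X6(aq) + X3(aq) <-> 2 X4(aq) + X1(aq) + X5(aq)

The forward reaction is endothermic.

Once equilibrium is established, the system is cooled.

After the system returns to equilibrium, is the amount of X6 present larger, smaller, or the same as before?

The forward reaction is endothermic. Lowering T favours the exothermic direction — shift to the left.
The net shift is to the left. X6 is a reactant, so its amount increases.

increases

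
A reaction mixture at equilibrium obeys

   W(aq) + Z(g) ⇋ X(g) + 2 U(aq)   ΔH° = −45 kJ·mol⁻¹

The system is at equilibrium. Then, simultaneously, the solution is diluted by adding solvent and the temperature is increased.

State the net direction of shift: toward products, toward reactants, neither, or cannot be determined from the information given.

Dilution lowers every aqueous concentration by the same factor. Δn_aq = 2 − 1 = +1, so the system shifts toward the side with more dissolved moles — to the right.
The forward reaction is exothermic. Raising T favours the endothermic direction — shift to the left.
The individual effects push in opposite directions; without quantitative information the net direction cannot be determined.

cannot be determined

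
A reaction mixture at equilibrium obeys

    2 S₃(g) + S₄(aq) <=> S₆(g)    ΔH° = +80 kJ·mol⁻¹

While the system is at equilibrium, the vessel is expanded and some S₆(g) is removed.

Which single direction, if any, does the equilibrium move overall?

Gas moles: reactants 2, products 1 (Δn_gas = -1). Expansion shifts the system toward the side with more moles of gas — to the left.
Removing S₆ (g), a product, drives the reaction to the right.
The individual effects push in opposite directions; without quantitative information the net direction cannot be determined.

cannot be determined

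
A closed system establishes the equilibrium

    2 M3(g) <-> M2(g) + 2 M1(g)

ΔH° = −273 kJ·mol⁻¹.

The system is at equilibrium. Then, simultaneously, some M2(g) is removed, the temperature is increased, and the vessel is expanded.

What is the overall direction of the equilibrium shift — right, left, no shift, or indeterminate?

Removing M2 (g), a product, drives the reaction to the right.
The forward reaction is exothermic. Raising T favours the endothermic direction — shift to the left.
Gas moles: reactants 2, products 3 (Δn_gas = +1). Expansion shifts the system toward the side with more moles of gas — to the right.
The individual effects push in opposite directions; without quantitative information the net direction cannot be determined.

cannot be determined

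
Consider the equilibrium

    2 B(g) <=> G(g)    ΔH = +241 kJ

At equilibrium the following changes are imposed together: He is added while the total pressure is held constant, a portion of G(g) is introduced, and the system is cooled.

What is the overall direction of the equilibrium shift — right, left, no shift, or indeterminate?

left

Adding inert gas at constant total pressure expands the volume and lowers every reacting partial pressure. With Δn_gas = 1 − 2 = -1, Q moves away from K toward the side with fewer gas moles, so the system shifts toward the side with more gas moles — to the left.
Adding G (g), a product, drives the reaction to the left.
The forward reaction is endothermic. Lowering T favours the exothermic direction — shift to the left.
All effects act in the same direction — net shift to the left.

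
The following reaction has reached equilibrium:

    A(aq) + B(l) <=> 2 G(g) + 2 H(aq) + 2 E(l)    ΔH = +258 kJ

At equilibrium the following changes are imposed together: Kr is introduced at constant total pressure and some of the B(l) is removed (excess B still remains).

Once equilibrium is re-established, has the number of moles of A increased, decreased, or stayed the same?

decreases

Adding inert gas at constant total pressure expands the volume and lowers every reacting partial pressure. With Δn_gas = 2 − 0 = +2, Q moves away from K toward the side with fewer gas moles, so the system shifts toward the side with more gas moles — to the right.
B is a pure liquid; its activity is 1 regardless of amount, so Q is unaffected — no shift from this change.
The net shift is to the right. A is a reactant, so its amount decreases.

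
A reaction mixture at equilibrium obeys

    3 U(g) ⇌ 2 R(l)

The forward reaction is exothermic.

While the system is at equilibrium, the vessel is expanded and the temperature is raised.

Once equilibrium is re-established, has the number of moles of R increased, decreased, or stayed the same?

Gas moles: reactants 3, products 0 (Δn_gas = -3). Expansion shifts the system toward the side with more moles of gas — to the left.
The forward reaction is exothermic. Raising T favours the endothermic direction — shift to the left.
The net shift is to the left. R is a product, so its amount decreases.

decreases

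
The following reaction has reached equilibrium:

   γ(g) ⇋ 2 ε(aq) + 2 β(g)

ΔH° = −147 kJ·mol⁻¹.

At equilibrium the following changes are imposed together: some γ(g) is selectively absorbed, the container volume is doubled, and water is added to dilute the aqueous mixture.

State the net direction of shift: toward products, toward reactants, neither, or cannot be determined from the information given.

cannot be determined

Removing γ (g), a reactant, drives the reaction to the left.
Gas moles: reactants 1, products 2 (Δn_gas = +1). Expansion shifts the system toward the side with more moles of gas — to the right.
Dilution lowers every aqueous concentration by the same factor. Δn_aq = 2 − 0 = +2, so the system shifts toward the side with more dissolved moles — to the right.
The individual effects push in opposite directions; without quantitative information the net direction cannot be determined.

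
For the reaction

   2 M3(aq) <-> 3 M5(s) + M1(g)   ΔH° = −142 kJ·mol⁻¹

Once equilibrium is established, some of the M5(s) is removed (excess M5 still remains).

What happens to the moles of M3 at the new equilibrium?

unchanged

M5 is a pure solid; its activity is 1 regardless of amount, so Q is unaffected — no shift from this change.
No net shift occurs, so the amount of M3 is unchanged.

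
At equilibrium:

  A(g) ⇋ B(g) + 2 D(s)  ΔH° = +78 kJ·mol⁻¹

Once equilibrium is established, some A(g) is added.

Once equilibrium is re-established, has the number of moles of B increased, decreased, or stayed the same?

Adding A (g), a reactant, drives the reaction to the right.
The net shift is to the right. B is a product, so its amount increases.

increases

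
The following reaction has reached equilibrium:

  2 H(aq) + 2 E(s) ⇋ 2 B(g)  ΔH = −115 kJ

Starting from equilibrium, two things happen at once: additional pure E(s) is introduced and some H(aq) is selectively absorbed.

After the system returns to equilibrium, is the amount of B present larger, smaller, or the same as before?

E is a pure solid; its activity is 1 regardless of amount, so Q is unaffected — no shift from this change.
Removing H (aq), a reactant, drives the reaction to the left.
The net shift is to the left. B is a product, so its amount decreases.

decreases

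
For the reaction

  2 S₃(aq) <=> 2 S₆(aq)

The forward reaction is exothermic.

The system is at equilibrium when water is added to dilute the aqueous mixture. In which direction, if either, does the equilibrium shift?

no shift

Dilution scales every aqueous concentration by the same factor. Δn_aq = 2 − 2 = 0, so Q is unchanged — no shift.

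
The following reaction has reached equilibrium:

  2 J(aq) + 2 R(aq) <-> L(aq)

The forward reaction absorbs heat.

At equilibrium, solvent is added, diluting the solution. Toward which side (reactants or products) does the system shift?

left

Dilution lowers every aqueous concentration by the same factor. Δn_aq = 1 − 4 = -3, so the system shifts toward the side with more dissolved moles — to the left.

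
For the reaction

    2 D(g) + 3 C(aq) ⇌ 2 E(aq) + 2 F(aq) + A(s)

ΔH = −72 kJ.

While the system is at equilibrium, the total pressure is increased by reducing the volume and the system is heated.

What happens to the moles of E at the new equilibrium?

Gas moles: reactants 2, products 0 (Δn_gas = -2). Compression shifts the system toward the side with fewer moles of gas — to the right.
The forward reaction is exothermic. Raising T favours the endothermic direction — shift to the left.
The two effects oppose each other, so the net shift — and hence the change in E — cannot be determined from the given information.

cannot be determined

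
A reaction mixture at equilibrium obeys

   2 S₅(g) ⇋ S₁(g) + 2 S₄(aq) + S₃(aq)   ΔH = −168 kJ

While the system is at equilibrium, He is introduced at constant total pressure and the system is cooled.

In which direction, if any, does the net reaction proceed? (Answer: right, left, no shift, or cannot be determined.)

Adding inert gas at constant total pressure expands the volume and lowers every reacting partial pressure. With Δn_gas = 1 − 2 = -1, Q moves away from K toward the side with fewer gas moles, so the system shifts toward the side with more gas moles — to the left.
The forward reaction is exothermic. Lowering T favours the exothermic direction — shift to the right.
The individual effects push in opposite directions; without quantitative information the net direction cannot be determined.

cannot be determined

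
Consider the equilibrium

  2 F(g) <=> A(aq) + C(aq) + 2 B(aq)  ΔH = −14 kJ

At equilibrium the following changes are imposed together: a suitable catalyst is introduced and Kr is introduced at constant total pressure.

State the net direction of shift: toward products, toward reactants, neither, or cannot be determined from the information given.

A catalyst speeds both forward and reverse rates equally; it changes neither Q nor K — no shift from this change.
Adding inert gas at constant total pressure expands the volume and lowers every reacting partial pressure. With Δn_gas = 0 − 2 = -2, Q moves away from K toward the side with fewer gas moles, so the system shifts toward the side with more gas moles — to the left.
Only the nonzero effect(s) matter; the net shift is to the left.

left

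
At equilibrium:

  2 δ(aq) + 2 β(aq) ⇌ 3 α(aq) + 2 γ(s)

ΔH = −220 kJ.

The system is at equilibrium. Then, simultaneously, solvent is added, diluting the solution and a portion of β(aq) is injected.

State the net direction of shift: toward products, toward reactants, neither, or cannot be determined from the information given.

cannot be determined

Dilution lowers every aqueous concentration by the same factor. Δn_aq = 3 − 4 = -1, so the system shifts toward the side with more dissolved moles — to the left.
Adding β (aq), a reactant, drives the reaction to the right.
The individual effects push in opposite directions; without quantitative information the net direction cannot be determined.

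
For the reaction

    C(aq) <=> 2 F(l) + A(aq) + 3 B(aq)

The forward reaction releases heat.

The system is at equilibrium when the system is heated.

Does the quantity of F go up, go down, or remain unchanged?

decreases

The forward reaction is exothermic. Raising T favours the endothermic direction — shift to the left.
The net shift is to the left. F is a product, so its amount decreases.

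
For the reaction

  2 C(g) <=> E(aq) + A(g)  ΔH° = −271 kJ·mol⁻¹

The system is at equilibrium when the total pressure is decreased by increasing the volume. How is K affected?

The equilibrium constant depends only on temperature. This perturbation may move the position of equilibrium, but since T is unchanged, K itself is unchanged.

unchanged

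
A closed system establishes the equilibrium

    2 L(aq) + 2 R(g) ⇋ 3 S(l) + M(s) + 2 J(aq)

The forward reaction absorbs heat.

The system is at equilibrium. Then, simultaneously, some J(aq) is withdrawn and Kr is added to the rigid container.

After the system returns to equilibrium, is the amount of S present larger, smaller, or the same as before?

increases

Removing J (aq), a product, drives the reaction to the right.
At constant volume, adding an inert gas leaves every reacting species' partial pressure unchanged, so Q is unchanged — no shift from this change.
The net shift is to the right. S is a product, so its amount increases.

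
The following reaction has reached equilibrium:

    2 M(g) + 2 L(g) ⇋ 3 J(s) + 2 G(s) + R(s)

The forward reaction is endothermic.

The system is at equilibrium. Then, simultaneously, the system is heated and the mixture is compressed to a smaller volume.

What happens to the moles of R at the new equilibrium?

The forward reaction is endothermic. Raising T favours the endothermic direction — shift to the right.
Gas moles: reactants 4, products 0 (Δn_gas = -4). Compression shifts the system toward the side with fewer moles of gas — to the right.
The net shift is to the right. R is a product, so its amount increases.

increases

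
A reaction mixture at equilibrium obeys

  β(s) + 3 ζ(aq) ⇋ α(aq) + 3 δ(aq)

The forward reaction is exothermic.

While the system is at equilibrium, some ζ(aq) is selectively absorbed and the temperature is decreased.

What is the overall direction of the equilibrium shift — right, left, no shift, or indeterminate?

Removing ζ (aq), a reactant, drives the reaction to the left.
The forward reaction is exothermic. Lowering T favours the exothermic direction — shift to the right.
The individual effects push in opposite directions; without quantitative information the net direction cannot be determined.

cannot be determined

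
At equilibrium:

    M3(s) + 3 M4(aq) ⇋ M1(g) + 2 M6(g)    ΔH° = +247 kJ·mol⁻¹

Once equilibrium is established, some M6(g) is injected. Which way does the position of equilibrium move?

left

Adding M6 (g), a product, drives the reaction to the left.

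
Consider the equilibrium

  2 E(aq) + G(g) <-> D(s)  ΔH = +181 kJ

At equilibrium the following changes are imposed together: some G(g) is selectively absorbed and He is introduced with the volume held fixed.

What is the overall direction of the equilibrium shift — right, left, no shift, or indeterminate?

left

Removing G (g), a reactant, drives the reaction to the left.
At constant volume, adding an inert gas leaves every reacting species' partial pressure unchanged, so Q is unchanged — no shift from this change.
Only the nonzero effect(s) matter; the net shift is to the left.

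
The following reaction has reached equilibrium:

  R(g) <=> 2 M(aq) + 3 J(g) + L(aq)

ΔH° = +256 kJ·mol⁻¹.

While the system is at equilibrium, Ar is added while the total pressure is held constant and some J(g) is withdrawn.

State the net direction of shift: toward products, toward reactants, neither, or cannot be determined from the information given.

Adding inert gas at constant total pressure expands the volume and lowers every reacting partial pressure. With Δn_gas = 3 − 1 = +2, Q moves away from K toward the side with fewer gas moles, so the system shifts toward the side with more gas moles — to the right.
Removing J (g), a product, drives the reaction to the right.
All effects act in the same direction — net shift to the right.

right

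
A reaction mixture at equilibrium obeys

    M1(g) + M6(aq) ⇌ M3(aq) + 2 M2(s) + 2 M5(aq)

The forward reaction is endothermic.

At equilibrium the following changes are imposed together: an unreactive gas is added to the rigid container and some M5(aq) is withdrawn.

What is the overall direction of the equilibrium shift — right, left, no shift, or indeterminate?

right

At constant volume, adding an inert gas leaves every reacting species' partial pressure unchanged, so Q is unchanged — no shift from this change.
Removing M5 (aq), a product, drives the reaction to the right.
Only the nonzero effect(s) matter; the net shift is to the right.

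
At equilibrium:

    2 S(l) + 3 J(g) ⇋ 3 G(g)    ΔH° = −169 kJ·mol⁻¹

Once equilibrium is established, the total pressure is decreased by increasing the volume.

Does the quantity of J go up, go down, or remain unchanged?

Gas moles: reactants 3, products 3. Δn_gas = 0, so a volume change leaves Q equal to K — no shift from this change.
No net shift occurs, so the amount of J is unchanged.

unchanged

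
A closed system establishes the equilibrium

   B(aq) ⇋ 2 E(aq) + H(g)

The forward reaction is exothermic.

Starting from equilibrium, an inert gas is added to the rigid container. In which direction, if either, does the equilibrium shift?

no shift

At constant volume, adding an inert gas leaves every reacting species' partial pressure unchanged, so Q is unchanged — no shift from this change.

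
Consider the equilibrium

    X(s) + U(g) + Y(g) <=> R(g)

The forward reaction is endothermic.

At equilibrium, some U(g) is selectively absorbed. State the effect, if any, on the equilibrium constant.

unchanged

The equilibrium constant depends only on temperature. This perturbation may move the position of equilibrium, but since T is unchanged, K itself is unchanged.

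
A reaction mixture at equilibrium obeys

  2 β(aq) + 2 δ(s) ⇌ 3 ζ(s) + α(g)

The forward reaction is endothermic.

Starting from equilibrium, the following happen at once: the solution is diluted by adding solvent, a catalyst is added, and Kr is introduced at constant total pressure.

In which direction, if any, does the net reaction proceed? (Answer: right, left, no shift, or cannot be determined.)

Dilution lowers every aqueous concentration by the same factor. Δn_aq = 0 − 2 = -2, so the system shifts toward the side with more dissolved moles — to the left.
A catalyst speeds both forward and reverse rates equally; it changes neither Q nor K — no shift from this change.
Adding inert gas at constant total pressure expands the volume and lowers every reacting partial pressure. With Δn_gas = 1 − 0 = +1, Q moves away from K toward the side with fewer gas moles, so the system shifts toward the side with more gas moles — to the right.
The individual effects push in opposite directions; without quantitative information the net direction cannot be determined.

cannot be determined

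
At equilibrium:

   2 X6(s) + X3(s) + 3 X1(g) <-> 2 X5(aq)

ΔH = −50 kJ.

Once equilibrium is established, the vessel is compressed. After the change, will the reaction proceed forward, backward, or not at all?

Gas moles: reactants 3, products 0 (Δn_gas = -3). Compression shifts the system toward the side with fewer moles of gas — to the right.

right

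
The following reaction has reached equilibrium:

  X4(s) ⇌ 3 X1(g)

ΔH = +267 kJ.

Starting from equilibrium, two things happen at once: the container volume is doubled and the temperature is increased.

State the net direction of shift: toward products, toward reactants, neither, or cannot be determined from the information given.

right

Gas moles: reactants 0, products 3 (Δn_gas = +3). Expansion shifts the system toward the side with more moles of gas — to the right.
The forward reaction is endothermic. Raising T favours the endothermic direction — shift to the right.
All effects act in the same direction — net shift to the right.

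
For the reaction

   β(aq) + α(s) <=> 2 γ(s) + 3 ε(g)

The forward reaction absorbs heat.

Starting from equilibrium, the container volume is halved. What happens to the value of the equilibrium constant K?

The equilibrium constant depends only on temperature. This perturbation may move the position of equilibrium, but since T is unchanged, K itself is unchanged.

unchanged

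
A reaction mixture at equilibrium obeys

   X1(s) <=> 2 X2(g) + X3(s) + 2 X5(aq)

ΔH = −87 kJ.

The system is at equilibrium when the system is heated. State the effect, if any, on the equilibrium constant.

decreases

K depends on temperature via the van 't Hoff relation. The forward reaction is exothermic, so raising T decreases K.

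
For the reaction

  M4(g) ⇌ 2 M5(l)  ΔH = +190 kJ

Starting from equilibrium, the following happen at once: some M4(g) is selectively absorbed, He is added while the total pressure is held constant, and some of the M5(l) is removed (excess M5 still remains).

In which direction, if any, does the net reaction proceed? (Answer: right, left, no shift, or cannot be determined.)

Removing M4 (g), a reactant, drives the reaction to the left.
Adding inert gas at constant total pressure expands the volume and lowers every reacting partial pressure. With Δn_gas = 0 − 1 = -1, Q moves away from K toward the side with fewer gas moles, so the system shifts toward the side with more gas moles — to the left.
M5 is a pure liquid; its activity is 1 regardless of amount, so Q is unaffected — no shift from this change.
Only the nonzero effect(s) matter; the net shift is to the left.

left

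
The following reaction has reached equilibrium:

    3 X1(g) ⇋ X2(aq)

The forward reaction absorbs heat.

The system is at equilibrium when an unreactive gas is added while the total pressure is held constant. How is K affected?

unchanged

The equilibrium constant depends only on temperature. This perturbation may move the position of equilibrium, but since T is unchanged, K itself is unchanged.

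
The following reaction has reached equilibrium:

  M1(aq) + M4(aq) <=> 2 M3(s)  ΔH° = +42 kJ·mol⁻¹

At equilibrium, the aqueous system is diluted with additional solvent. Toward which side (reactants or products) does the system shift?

left

Dilution lowers every aqueous concentration by the same factor. Δn_aq = 0 − 2 = -2, so the system shifts toward the side with more dissolved moles — to the left.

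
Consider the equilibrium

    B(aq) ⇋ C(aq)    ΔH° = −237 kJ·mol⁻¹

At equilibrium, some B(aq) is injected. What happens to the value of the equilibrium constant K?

The equilibrium constant depends only on temperature. This perturbation may move the position of equilibrium, but since T is unchanged, K itself is unchanged.

unchanged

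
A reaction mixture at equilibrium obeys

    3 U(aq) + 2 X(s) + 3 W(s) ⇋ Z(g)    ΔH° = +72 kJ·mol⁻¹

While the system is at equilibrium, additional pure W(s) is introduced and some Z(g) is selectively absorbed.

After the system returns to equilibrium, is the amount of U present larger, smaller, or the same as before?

W is a pure solid; its activity is 1 regardless of amount, so Q is unaffected — no shift from this change.
Removing Z (g), a product, drives the reaction to the right.
The net shift is to the right. U is a reactant, so its amount decreases.

decreases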